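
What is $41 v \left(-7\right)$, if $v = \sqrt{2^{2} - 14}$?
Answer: $- 287 i \sqrt{10} \approx - 907.57 i$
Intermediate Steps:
$v = i \sqrt{10}$ ($v = \sqrt{4 - 14} = \sqrt{-10} = i \sqrt{10} \approx 3.1623 i$)
$41 v \left(-7\right) = 41 i \sqrt{10} \left(-7\right) = - 287 i \sqrt{10}$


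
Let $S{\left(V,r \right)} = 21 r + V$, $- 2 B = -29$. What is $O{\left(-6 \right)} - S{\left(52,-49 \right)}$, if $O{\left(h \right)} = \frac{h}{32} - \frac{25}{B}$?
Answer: $\frac{452441}{464} \approx 975.09$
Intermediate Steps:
$B = \frac{29}{2}$ ($B = \left(- \frac{1}{2}\right) \left(-29\right) = \frac{29}{2} \approx 14.5$)
$S{\left(V,r \right)} = V + 21 r$
$O{\left(h \right)} = - \frac{50}{29} + \frac{h}{32}$ ($O{\left(h \right)} = \frac{h}{32} - \frac{25}{\frac{29}{2}} = h \frac{1}{32} - \frac{50}{29} = \frac{h}{32} - \frac{50}{29} = - \frac{50}{29} + \frac{h}{32}$)
$O{\left(-6 \right)} - S{\left(52,-49 \right)} = \left(- \frac{50}{29} + \frac{1}{32} \left(-6\right)\right) - \left(52 + 21 \left(-49\right)\right) = \left(- \frac{50}{29} - \frac{3}{16}\right) - \left(52 - 1029\right) = - \frac{887}{464} - -977 = - \frac{887}{464} + 977 = \frac{452441}{464}$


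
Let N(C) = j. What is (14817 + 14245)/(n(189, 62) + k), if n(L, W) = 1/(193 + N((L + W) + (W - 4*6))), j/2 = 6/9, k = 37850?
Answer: 16943146/22066553 ≈ 0.76782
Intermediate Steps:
j = 4/3 (j = 2*(6/9) = 2*(6*(1/9)) = 2*(2/3) = 4/3 ≈ 1.3333)
N(C) = 4/3
n(L, W) = 3/583 (n(L, W) = 1/(193 + 4/3) = 1/(583/3) = 3/583)
(14817 + 14245)/(n(189, 62) + k) = (14817 + 14245)/(3/583 + 37850) = 29062/(22066553/583) = 29062*(583/22066553) = 16943146/22066553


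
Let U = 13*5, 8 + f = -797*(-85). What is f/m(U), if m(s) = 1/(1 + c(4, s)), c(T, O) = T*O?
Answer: 17679357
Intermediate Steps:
c(T, O) = O*T
f = 67737 (f = -8 - 797*(-85) = -8 + 67745 = 67737)
U = 65
m(s) = 1/(1 + 4*s) (m(s) = 1/(1 + s*4) = 1/(1 + 4*s))
f/m(U) = 67737/(1/(1 + 4*65)) = 67737/(1/(1 + 260)) = 67737/(1/261) = 67737*261 = 17679357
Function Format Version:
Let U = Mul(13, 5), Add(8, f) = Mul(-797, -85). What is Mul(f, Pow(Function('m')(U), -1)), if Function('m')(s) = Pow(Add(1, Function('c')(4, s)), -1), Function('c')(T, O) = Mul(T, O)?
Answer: 17679357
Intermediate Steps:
Function('c')(T, O) = Mul(O, T)
f = 67737 (f = Add(-8, Mul(-797, -85)) = Add(-8, 67745) = 67737)
U = 65
Function('m')(s) = Pow(Add(1, Mul(4, s)), -1) (Function('m')(s) = Pow(Add(1, Mul(s, 4)), -1) = Pow(Add(1, Mul(4, s)), -1))
Mul(f, Pow(Function('m')(U), -1)) = Mul(67737, Pow(Pow(Add(1, Mul(4, 65)), -1), -1)) = Mul(67737, Pow(Pow(Add(1, 260), -1), -1)) = Mul(67737, Pow(Pow(261, -1), -1)) = Mul(67737, Pow(Rational(1, 261), -1)) = Mul(67737, 261) = 17679357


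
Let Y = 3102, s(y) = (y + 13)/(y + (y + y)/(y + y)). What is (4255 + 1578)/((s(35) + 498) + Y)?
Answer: 17499/10804 ≈ 1.6197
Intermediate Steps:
s(y) = (13 + y)/(1 + y) (s(y) = (13 + y)/(y + (2*y)/((2*y))) = (13 + y)/(y + (2*y)*(1/(2*y))) = (13 + y)/(y + 1) = (13 + y)/(1 + y))
(4255 + 1578)/((s(35) + 498) + Y) = (4255 + 1578)/(((13 + 35)/(1 + 35) + 498) + 3102) = 5833/((48/36 + 498) + 3102) = 5833/(((1/36)*48 + 498) + 3102) = 5833/((4/3 + 498) + 3102) = 5833/(1498/3 + 3102) = 5833/(10804/3) = 5833*(3/10804) = 17499/10804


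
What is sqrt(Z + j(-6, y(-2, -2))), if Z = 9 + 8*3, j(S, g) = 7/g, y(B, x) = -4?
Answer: 5*sqrt(5)/2 ≈ 5.5902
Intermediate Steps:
Z = 33 (Z = 9 + 24 = 33)
sqrt(Z + j(-6, y(-2, -2))) = sqrt(33 + 7/(-4)) = sqrt(33 + 7*(-1/4)) = sqrt(33 - 7/4) = sqrt(125/4) = 5*sqrt(5)/2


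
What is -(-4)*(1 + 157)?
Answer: 632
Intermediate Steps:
-(-4)*(1 + 157) = -(-4)*158 = -1*(-632) = 632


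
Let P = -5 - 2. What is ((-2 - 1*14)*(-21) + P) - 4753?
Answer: -4424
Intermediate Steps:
P = -7
((-2 - 1*14)*(-21) + P) - 4753 = ((-2 - 1*14)*(-21) - 7) - 4753 = ((-2 - 14)*(-21) - 7) - 4753 = (-16*(-21) - 7) - 4753 = (336 - 7) - 4753 = 329 - 4753 = -4424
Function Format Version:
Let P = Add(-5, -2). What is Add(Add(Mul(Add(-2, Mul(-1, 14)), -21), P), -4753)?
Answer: -4424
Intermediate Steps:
P = -7
Add(Add(Mul(Add(-2, Mul(-1, 14)), -21), P), -4753) = Add(Add(Mul(Add(-2, Mul(-1, 14)), -21), -7), -4753) = Add(Add(Mul(Add(-2, -14), -21), -7), -4753) = Add(Add(Mul(-16, -21), -7), -4753) = Add(Add(336, -7), -4753) = Add(329, -4753) = -4424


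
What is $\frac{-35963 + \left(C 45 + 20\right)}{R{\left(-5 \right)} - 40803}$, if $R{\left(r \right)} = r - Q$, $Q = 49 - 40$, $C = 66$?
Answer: $\frac{32973}{40817} \approx 0.80783$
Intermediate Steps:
$Q = 9$ ($Q = 49 - 40 = 9$)
$R{\left(r \right)} = -9 + r$ ($R{\left(r \right)} = r - 9 = -9 + r$)
$\frac{-35963 + \left(C 45 + 20\right)}{R{\left(-5 \right)} - 40803} = \frac{-35963 + \left(66 \cdot 45 + 20\right)}{\left(-9 - 5\right) - 40803} = \frac{-35963 + \left(2970 + 20\right)}{-14 - 40803} = \frac{-35963 + 2990}{-40817} = \left(-32973\right) \left(- \frac{1}{40817}\right) = \frac{32973}{40817}$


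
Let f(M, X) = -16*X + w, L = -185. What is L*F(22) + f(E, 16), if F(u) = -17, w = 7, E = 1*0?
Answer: 2896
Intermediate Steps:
E = 0
f(M, X) = 7 - 16*X (f(M, X) = -16*X + 7 = 7 - 16*X)
L*F(22) + f(E, 16) = -185*(-17) + (7 - 16*16) = 3145 + (7 - 256) = 3145 - 249 = 2896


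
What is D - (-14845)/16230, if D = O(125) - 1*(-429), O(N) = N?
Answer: 1801253/3246 ≈ 554.92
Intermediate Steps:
D = 554 (D = 125 - 1*(-429) = 125 + 429 = 554)
D - (-14845)/16230 = 554 - (-14845)/16230 = 554 - 1*(-2969/3246) = 554 + 2969/3246 = 1801253/3246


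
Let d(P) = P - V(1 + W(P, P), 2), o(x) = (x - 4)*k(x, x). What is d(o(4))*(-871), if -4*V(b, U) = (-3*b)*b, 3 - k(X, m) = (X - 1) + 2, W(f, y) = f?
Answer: 2613/4 ≈ 653.25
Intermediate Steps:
k(X, m) = 2 - X (k(X, m) = 3 - ((X - 1) + 2) = 3 - ((-1 + X) + 2) = 3 - (1 + X) = 3 + (-1 - X) = 2 - X)
V(b, U) = 3*b²/4 (V(b, U) = -(-3*b)*b/4 = -(-3)*b²/4 = 3*b²/4)
o(x) = (-4 + x)*(2 - x) (o(x) = (x - 4)*(2 - x) = (-4 + x)*(2 - x))
d(P) = P - 3*(1 + P)²/4
d(o(4))*(-871) = (-(-4 + 4)*(-2 + 4) - 3*(1 - (-4 + 4)*(-2 + 4))²/4)*(-871) = (-1*0*2 - 3*(1 - 1*0*2)²/4)*(-871) = (0 - 3*(1 + 0)²/4)*(-871) = (0 - ¾*1²)*(-871) = (0 - ¾*1)*(-871) = (0 - ¾)*(-871) = -¾*(-871) = 2613/4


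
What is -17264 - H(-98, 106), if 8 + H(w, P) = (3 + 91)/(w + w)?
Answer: -1691041/98 ≈ -17256.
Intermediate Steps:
H(w, P) = -8 + 47/w (H(w, P) = -8 + (3 + 91)/(w + w) = -8 + 94/((2*w)) = -8 + 94*(1/(2*w)) = -8 + 47/w)
-17264 - H(-98, 106) = -17264 - (-8 + 47/(-98)) = -17264 - (-8 + 47*(-1/98)) = -17264 - (-8 - 47/98) = -17264 - 1*(-831/98) = -17264 + 831/98 = -1691041/98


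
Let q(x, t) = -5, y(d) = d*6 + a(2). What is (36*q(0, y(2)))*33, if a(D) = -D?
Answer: -5940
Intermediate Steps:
y(d) = -2 + 6*d (y(d) = d*6 - 1*2 = 6*d - 2 = -2 + 6*d)
(36*q(0, y(2)))*33 = (36*(-5))*33 = -180*33 = -5940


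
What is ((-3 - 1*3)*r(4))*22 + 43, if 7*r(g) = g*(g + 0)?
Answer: -1811/7 ≈ -258.71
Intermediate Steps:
r(g) = g²/7 (r(g) = (g*(g + 0))/7 = (g*g)/7 = g²/7)
((-3 - 1*3)*r(4))*22 + 43 = ((-3 - 1*3)*((⅐)*4²))*22 + 43 = ((-3 - 3)*((⅐)*16))*22 + 43 = -6*16/7*22 + 43 = -96/7*22 + 43 = -2112/7 + 43 = -1811/7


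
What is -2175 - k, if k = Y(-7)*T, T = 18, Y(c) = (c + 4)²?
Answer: -2337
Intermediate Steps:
Y(c) = (4 + c)²
k = 162 (k = (4 - 7)²*18 = (-3)²*18 = 9*18 = 162)
-2175 - k = -2175 - 1*162 = -2175 - 162 = -2337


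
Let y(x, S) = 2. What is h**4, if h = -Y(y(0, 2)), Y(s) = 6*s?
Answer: 20736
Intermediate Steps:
h = -12 (h = -6*2 = -1*12 = -12)
h**4 = (-12)**4 = 20736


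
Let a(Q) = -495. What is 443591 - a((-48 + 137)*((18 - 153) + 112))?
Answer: 444086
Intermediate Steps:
443591 - a((-48 + 137)*((18 - 153) + 112)) = 443591 - 1*(-495) = 443591 + 495 = 444086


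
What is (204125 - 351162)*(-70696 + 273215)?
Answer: -29777786203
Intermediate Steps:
(204125 - 351162)*(-70696 + 273215) = -147037*202519 = -29777786203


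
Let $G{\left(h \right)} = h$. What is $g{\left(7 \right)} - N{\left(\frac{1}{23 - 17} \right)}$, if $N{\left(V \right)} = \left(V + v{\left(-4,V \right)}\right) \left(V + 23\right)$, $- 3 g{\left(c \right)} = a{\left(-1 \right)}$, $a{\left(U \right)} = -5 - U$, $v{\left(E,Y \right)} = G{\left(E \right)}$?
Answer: $\frac{3245}{36} \approx 90.139$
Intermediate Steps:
$v{\left(E,Y \right)} = E$
$g{\left(c \right)} = \frac{4}{3}$ ($g{\left(c \right)} = - \frac{-5 - -1}{3} = - \frac{-5 + 1}{3} = \left(- \frac{1}{3}\right) \left(-4\right) = \frac{4}{3}$)
$N{\left(V \right)} = \left(-4 + V\right) \left(23 + V\right)$ ($N{\left(V \right)} = \left(V - 4\right) \left(V + 23\right) = \left(-4 + V\right) \left(23 + V\right)$)
$g{\left(7 \right)} - N{\left(\frac{1}{23 - 17} \right)} = \frac{4}{3} - \left(-92 + \left(\frac{1}{23 - 17}\right)^{2} + \frac{19}{23 - 17}\right) = \frac{4}{3} - \left(-92 + \left(\frac{1}{6}\right)^{2} + \frac{19}{6}\right) = \frac{4}{3} - \left(-92 + \left(\frac{1}{6}\right)^{2} + 19 \cdot \frac{1}{6}\right) = \frac{4}{3} - \left(-92 + \frac{1}{36} + \frac{19}{6}\right) = \frac{4}{3} - - \frac{3197}{36} = \frac{4}{3} + \frac{3197}{36} = \frac{3245}{36}$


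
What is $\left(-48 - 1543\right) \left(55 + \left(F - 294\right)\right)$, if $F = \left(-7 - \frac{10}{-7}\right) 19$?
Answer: $\frac{3840674}{7} \approx 5.4867 \cdot 10^{5}$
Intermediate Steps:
$F = - \frac{741}{7}$ ($F = \left(-7 - - \frac{10}{7}\right) 19 = \left(-7 + \frac{10}{7}\right) 19 = \left(- \frac{39}{7}\right) 19 = - \frac{741}{7} \approx -105.86$)
$\left(-48 - 1543\right) \left(55 + \left(F - 294\right)\right) = \left(-48 - 1543\right) \left(55 - \frac{2799}{7}\right) = - 1591 \left(55 - \frac{2799}{7}\right) = \left(-1591\right) \left(- \frac{2414}{7}\right) = \frac{3840674}{7}$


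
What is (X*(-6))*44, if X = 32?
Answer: -8448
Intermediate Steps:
(X*(-6))*44 = (32*(-6))*44 = -192*44 = -8448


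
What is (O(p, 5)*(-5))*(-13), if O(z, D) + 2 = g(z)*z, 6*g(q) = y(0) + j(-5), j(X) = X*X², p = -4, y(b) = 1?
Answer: 15730/3 ≈ 5243.3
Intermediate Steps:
j(X) = X³
g(q) = -62/3 (g(q) = (1 + (-5)³)/6 = (1 - 125)/6 = (⅙)*(-124) = -62/3)
O(z, D) = -2 - 62*z/3
(O(p, 5)*(-5))*(-13) = ((-2 - 62/3*(-4))*(-5))*(-13) = ((-2 + 248/3)*(-5))*(-13) = ((242/3)*(-5))*(-13) = -1210/3*(-13) = 15730/3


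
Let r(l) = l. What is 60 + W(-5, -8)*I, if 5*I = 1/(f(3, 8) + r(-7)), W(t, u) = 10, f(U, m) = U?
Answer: 119/2 ≈ 59.500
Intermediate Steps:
I = -1/20 (I = 1/(5*(3 - 7)) = (1/5)/(-4) = (1/5)*(-1/4) = -1/20 ≈ -0.050000)
60 + W(-5, -8)*I = 60 + 10*(-1/20) = 60 - 1/2 = 119/2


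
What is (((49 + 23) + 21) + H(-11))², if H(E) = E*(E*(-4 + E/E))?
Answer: 72900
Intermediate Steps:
H(E) = -3*E² (H(E) = E*(E*(-4 + 1)) = E*(E*(-3)) = E*(-3*E) = -3*E²)
(((49 + 23) + 21) + H(-11))² = (((49 + 23) + 21) - 3*(-11)²)² = ((72 + 21) - 3*121)² = (93 - 363)² = (-270)² = 72900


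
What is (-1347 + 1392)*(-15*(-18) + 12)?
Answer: 12690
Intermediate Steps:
(-1347 + 1392)*(-15*(-18) + 12) = 45*(270 + 12) = 45*282 = 12690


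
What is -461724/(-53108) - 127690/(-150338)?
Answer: 9524502904/998018813 ≈ 9.5434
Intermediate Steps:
-461724/(-53108) - 127690/(-150338) = -461724*(-1/53108) - 127690*(-1/150338) = 115431/13277 + 63845/75169 = 9524502904/998018813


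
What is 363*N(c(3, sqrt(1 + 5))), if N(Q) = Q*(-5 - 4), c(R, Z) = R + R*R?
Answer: -39204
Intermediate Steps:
c(R, Z) = R + R**2
N(Q) = -9*Q (N(Q) = Q*(-9) = -9*Q)
363*N(c(3, sqrt(1 + 5))) = 363*(-27*(1 + 3)) = 363*(-27*4) = 363*(-9*12) = 363*(-108) = -39204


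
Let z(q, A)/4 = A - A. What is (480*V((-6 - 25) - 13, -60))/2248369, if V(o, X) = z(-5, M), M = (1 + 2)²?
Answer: 0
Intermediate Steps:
M = 9 (M = 3² = 9)
z(q, A) = 0 (z(q, A) = 4*(A - A) = 4*0 = 0)
V(o, X) = 0
(480*V((-6 - 25) - 13, -60))/2248369 = (480*0)/2248369 = 0*(1/2248369) = 0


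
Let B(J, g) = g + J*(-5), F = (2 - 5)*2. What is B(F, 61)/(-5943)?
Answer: -13/849 ≈ -0.015312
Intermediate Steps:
F = -6 (F = -3*2 = -6)
B(J, g) = g - 5*J
B(F, 61)/(-5943) = (61 - 5*(-6))/(-5943) = (61 + 30)*(-1/5943) = 91*(-1/5943) = -13/849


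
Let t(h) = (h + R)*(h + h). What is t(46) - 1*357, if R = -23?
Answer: 1759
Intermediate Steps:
t(h) = 2*h*(-23 + h) (t(h) = (h - 23)*(h + h) = (-23 + h)*(2*h) = 2*h*(-23 + h))
t(46) - 1*357 = 2*46*(-23 + 46) - 1*357 = 2*46*23 - 357 = 2116 - 357 = 1759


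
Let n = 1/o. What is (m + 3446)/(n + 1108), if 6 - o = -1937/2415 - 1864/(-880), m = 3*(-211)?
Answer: 140005823/55156894 ≈ 2.5383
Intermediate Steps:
m = -633
o = 49771/10626 (o = 6 - (-1937/2415 - 1864/(-880)) = 6 - (-1937*1/2415 - 1864*(-1/880)) = 6 - (-1937/2415 + 233/110) = 6 - 1*13985/10626 = 6 - 13985/10626 = 49771/10626 ≈ 4.6839)
n = 10626/49771 (n = 1/(49771/10626) = 10626/49771 ≈ 0.21350)
(m + 3446)/(n + 1108) = (-633 + 3446)/(10626/49771 + 1108) = 2813/(55156894/49771) = 2813*(49771/55156894) = 140005823/55156894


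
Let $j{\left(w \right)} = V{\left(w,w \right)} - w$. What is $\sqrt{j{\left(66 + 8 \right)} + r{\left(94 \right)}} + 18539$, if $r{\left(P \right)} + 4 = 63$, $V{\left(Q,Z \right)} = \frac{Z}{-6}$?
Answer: $18539 + \frac{i \sqrt{246}}{3} \approx 18539.0 + 5.2281 i$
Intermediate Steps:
$V{\left(Q,Z \right)} = - \frac{Z}{6}$ ($V{\left(Q,Z \right)} = Z \left(- \frac{1}{6}\right) = - \frac{Z}{6}$)
$r{\left(P \right)} = 59$ ($r{\left(P \right)} = -4 + 63 = 59$)
$j{\left(w \right)} = - \frac{7 w}{6}$ ($j{\left(w \right)} = - \frac{w}{6} - w = - \frac{7 w}{6}$)
$\sqrt{j{\left(66 + 8 \right)} + r{\left(94 \right)}} + 18539 = \sqrt{- \frac{7 \left(66 + 8\right)}{6} + 59} + 18539 = \sqrt{\left(- \frac{7}{6}\right) 74 + 59} + 18539 = \sqrt{- \frac{259}{3} + 59} + 18539 = \sqrt{- \frac{82}{3}} + 18539 = \frac{i \sqrt{246}}{3} + 18539 = 18539 + \frac{i \sqrt{246}}{3}$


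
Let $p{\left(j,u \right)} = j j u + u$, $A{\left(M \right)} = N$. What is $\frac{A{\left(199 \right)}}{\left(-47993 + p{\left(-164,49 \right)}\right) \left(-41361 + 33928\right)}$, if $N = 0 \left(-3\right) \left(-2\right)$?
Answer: $0$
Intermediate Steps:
$N = 0$ ($N = 0 \left(-2\right) = 0$)
$A{\left(M \right)} = 0$
$p{\left(j,u \right)} = u + u j^{2}$ ($p{\left(j,u \right)} = j^{2} u + u = u j^{2} + u = u + u j^{2}$)
$\frac{A{\left(199 \right)}}{\left(-47993 + p{\left(-164,49 \right)}\right) \left(-41361 + 33928\right)} = \frac{0}{\left(-47993 + 49 \left(1 + \left(-164\right)^{2}\right)\right) \left(-41361 + 33928\right)} = \frac{0}{\left(-47993 + 49 \left(1 + 26896\right)\right) \left(-7433\right)} = \frac{0}{\left(-47993 + 49 \cdot 26897\right) \left(-7433\right)} = \frac{0}{\left(-47993 + 1317953\right) \left(-7433\right)} = \frac{0}{1269960 \left(-7433\right)} = \frac{0}{-9439612680} = 0 \left(- \frac{1}{9439612680}\right) = 0$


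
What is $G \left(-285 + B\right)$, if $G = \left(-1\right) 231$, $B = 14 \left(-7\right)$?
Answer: $88473$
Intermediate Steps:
$B = -98$
$G = -231$
$G \left(-285 + B\right) = - 231 \left(-285 - 98\right) = \left(-231\right) \left(-383\right) = 88473$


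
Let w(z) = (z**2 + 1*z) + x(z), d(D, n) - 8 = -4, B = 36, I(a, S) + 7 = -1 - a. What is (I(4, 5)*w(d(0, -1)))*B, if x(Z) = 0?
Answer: -8640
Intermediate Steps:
I(a, S) = -8 - a (I(a, S) = -7 + (-1 - a) = -8 - a)
d(D, n) = 4 (d(D, n) = 8 - 4 = 4)
w(z) = z + z**2 (w(z) = (z**2 + 1*z) + 0 = (z**2 + z) + 0 = (z + z**2) + 0 = z + z**2)
(I(4, 5)*w(d(0, -1)))*B = ((-8 - 1*4)*(4*(1 + 4)))*36 = ((-8 - 4)*(4*5))*36 = -12*20*36 = -240*36 = -8640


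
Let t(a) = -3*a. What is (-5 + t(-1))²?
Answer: 4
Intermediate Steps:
(-5 + t(-1))² = (-5 - 3*(-1))² = (-5 + 3)² = (-2)² = 4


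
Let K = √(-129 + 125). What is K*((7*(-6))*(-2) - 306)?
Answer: -444*I ≈ -444.0*I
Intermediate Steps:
K = 2*I (K = √(-4) = 2*I ≈ 2.0*I)
K*((7*(-6))*(-2) - 306) = (2*I)*((7*(-6))*(-2) - 306) = (2*I)*(-42*(-2) - 306) = (2*I)*(84 - 306) = (2*I)*(-222) = -444*I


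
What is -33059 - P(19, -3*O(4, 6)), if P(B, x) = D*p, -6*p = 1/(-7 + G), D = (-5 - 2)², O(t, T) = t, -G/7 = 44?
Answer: -8925937/270 ≈ -33059.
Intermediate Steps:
G = -308 (G = -7*44 = -308)
D = 49 (D = (-7)² = 49)
p = 1/1890 (p = -1/(6*(-7 - 308)) = -⅙/(-315) = -⅙*(-1/315) = 1/1890 ≈ 0.00052910)
P(B, x) = 7/270 (P(B, x) = 49*(1/1890) = 7/270)
-33059 - P(19, -3*O(4, 6)) = -33059 - 1*7/270 = -33059 - 7/270 = -8925937/270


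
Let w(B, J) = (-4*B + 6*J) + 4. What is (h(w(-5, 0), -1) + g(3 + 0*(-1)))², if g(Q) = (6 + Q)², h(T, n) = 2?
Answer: 6889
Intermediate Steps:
w(B, J) = 4 - 4*B + 6*J
(h(w(-5, 0), -1) + g(3 + 0*(-1)))² = (2 + (6 + (3 + 0*(-1)))²)² = (2 + (6 + (3 + 0))²)² = (2 + (6 + 3)²)² = (2 + 9²)² = (2 + 81)² = 83² = 6889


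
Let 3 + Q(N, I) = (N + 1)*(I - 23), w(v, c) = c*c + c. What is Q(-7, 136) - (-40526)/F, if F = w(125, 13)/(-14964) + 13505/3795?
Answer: 24047264015/2237757 ≈ 10746.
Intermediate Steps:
w(v, c) = c + c**2 (w(v, c) = c**2 + c = c + c**2)
Q(N, I) = -3 + (1 + N)*(-23 + I) (Q(N, I) = -3 + (N + 1)*(I - 23) = -3 + (1 + N)*(-23 + I))
F = 2237757/630982 (F = (13*(1 + 13))/(-14964) + 13505/3795 = (13*14)*(-1/14964) + 13505*(1/3795) = 182*(-1/14964) + 2701/759 = -91/7482 + 2701/759 = 2237757/630982 ≈ 3.5465)
Q(-7, 136) - (-40526)/F = (-26 + 136 - 23*(-7) + 136*(-7)) - (-40526)/2237757/630982 = (-26 + 136 + 161 - 952) - (-40526)*630982/2237757 = -681 - 1*(-25571176532/2237757) = -681 + 25571176532/2237757 = 24047264015/2237757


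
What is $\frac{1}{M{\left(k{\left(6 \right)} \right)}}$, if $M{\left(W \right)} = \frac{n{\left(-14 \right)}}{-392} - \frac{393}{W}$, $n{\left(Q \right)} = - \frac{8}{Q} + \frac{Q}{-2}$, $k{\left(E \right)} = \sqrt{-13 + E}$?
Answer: $- \frac{145432}{166132760761} - \frac{422729664 i \sqrt{7}}{166132760761} \approx -8.754 \cdot 10^{-7} - 0.0067322 i$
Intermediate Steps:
$n{\left(Q \right)} = - \frac{8}{Q} - \frac{Q}{2}$ ($n{\left(Q \right)} = - \frac{8}{Q} + Q \left(- \frac{1}{2}\right) = - \frac{8}{Q} - \frac{Q}{2}$)
$M{\left(W \right)} = - \frac{53}{2744} - \frac{393}{W}$ ($M{\left(W \right)} = \frac{- \frac{8}{-14} - -7}{-392} - \frac{393}{W} = \left(\left(-8\right) \left(- \frac{1}{14}\right) + 7\right) \left(- \frac{1}{392}\right) - \frac{393}{W} = \left(\frac{4}{7} + 7\right) \left(- \frac{1}{392}\right) - \frac{393}{W} = \frac{53}{7} \left(- \frac{1}{392}\right) - \frac{393}{W} = - \frac{53}{2744} - \frac{393}{W}$)
$\frac{1}{M{\left(k{\left(6 \right)} \right)}} = \frac{1}{- \frac{53}{2744} - \frac{393}{\sqrt{-13 + 6}}} = \frac{1}{- \frac{53}{2744} - \frac{393}{\sqrt{-7}}} = \frac{1}{- \frac{53}{2744} - \frac{393}{i \sqrt{7}}} = \frac{1}{- \frac{53}{2744} - 393 \left(- \frac{i \sqrt{7}}{7}\right)} = \frac{1}{- \frac{53}{2744} + \frac{393 i \sqrt{7}}{7}}$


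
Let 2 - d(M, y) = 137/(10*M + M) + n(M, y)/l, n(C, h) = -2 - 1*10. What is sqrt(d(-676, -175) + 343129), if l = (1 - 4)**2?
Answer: sqrt(252601684599)/858 ≈ 585.78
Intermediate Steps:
n(C, h) = -12 (n(C, h) = -2 - 10 = -12)
l = 9 (l = (-3)**2 = 9)
d(M, y) = 10/3 - 137/(11*M) (d(M, y) = 2 - (137/(10*M + M) - 12/9) = 2 - (137/((11*M)) - 12*1/9) = 2 - (137*(1/(11*M)) - 4/3) = 2 - (137/(11*M) - 4/3) = 2 - (-4/3 + 137/(11*M)) = 2 + (4/3 - 137/(11*M)) = 10/3 - 137/(11*M))
sqrt(d(-676, -175) + 343129) = sqrt((1/33)*(-411 + 110*(-676))/(-676) + 343129) = sqrt((1/33)*(-1/676)*(-411 - 74360) + 343129) = sqrt((1/33)*(-1/676)*(-74771) + 343129) = sqrt(74771/22308 + 343129) = sqrt(7654596503/22308) = sqrt(252601684599)/858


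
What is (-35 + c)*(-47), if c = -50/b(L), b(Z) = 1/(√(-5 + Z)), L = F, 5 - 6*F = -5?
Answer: 1645 + 2350*I*√30/3 ≈ 1645.0 + 4290.5*I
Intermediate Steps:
F = 5/3 (F = ⅚ - ⅙*(-5) = ⅚ + ⅚ = 5/3 ≈ 1.6667)
L = 5/3 ≈ 1.6667
b(Z) = (-5 + Z)^(-½)
c = -50*I*√30/3 (c = -50*√(-5 + 5/3) = -50*I*√30/3 ≈ -91.287*I)
(-35 + c)*(-47) = (-35 - 50*I*√30/3)*(-47) = 1645 + 2350*I*√30/3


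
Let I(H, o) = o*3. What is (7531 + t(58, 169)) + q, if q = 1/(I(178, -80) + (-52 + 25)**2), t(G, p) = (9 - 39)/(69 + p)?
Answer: 438229205/58191 ≈ 7530.9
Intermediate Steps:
I(H, o) = 3*o
t(G, p) = -30/(69 + p)
q = 1/489 (q = 1/(3*(-80) + (-52 + 25)**2) = 1/(-240 + (-27)**2) = 1/(-240 + 729) = 1/489 ≈ 0.0020450)
(7531 + t(58, 169)) + q = (7531 - 30/(69 + 169)) + 1/489 = (7531 - 30/238) + 1/489 = (7531 - 30*1/238) + 1/489 = (7531 - 15/119) + 1/489 = 896174/119 + 1/489 = 438229205/58191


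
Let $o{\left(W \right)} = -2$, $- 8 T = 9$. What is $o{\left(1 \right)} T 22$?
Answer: $\frac{99}{2} \approx 49.5$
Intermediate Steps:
$T = - \frac{9}{8}$ ($T = \left(- \frac{1}{8}\right) 9 = - \frac{9}{8} \approx -1.125$)
$o{\left(1 \right)} T 22 = \left(-2\right) \left(- \frac{9}{8}\right) 22 = \frac{9}{4} \cdot 22 = \frac{99}{2}$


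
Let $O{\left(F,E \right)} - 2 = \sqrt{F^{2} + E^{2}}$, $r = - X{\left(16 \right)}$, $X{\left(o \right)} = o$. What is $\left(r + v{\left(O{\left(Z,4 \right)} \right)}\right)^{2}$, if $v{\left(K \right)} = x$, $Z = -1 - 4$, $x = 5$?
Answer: $121$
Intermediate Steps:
$r = -16$ ($r = \left(-1\right) 16 = -16$)
$Z = -5$ ($Z = -1 - 4 = -5$)
$O{\left(F,E \right)} = 2 + \sqrt{E^{2} + F^{2}}$ ($O{\left(F,E \right)} = 2 + \sqrt{F^{2} + E^{2}} = 2 + \sqrt{E^{2} + F^{2}}$)
$v{\left(K \right)} = 5$
$\left(r + v{\left(O{\left(Z,4 \right)} \right)}\right)^{2} = \left(-16 + 5\right)^{2} = \left(-11\right)^{2} = 121$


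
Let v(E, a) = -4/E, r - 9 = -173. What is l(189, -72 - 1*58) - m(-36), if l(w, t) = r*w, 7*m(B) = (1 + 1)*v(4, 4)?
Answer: -216970/7 ≈ -30996.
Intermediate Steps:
r = -164 (r = 9 - 173 = -164)
m(B) = -2/7 (m(B) = ((1 + 1)*(-4/4))/7 = (2*(-4*¼))/7 = (2*(-1))/7 = (⅐)*(-2) = -2/7)
l(w, t) = -164*w
l(189, -72 - 1*58) - m(-36) = -164*189 - 1*(-2/7) = -30996 + 2/7 = -216970/7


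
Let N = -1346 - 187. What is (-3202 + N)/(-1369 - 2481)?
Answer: 947/770 ≈ 1.2299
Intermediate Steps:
N = -1533
(-3202 + N)/(-1369 - 2481) = (-3202 - 1533)/(-1369 - 2481) = -4735/(-3850) = -4735*(-1/3850) = 947/770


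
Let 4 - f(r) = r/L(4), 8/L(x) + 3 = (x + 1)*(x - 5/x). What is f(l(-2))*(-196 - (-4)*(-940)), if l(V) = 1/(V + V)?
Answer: -548895/32 ≈ -17153.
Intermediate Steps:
L(x) = 8/(-3 + (1 + x)*(x - 5/x)) (L(x) = 8/(-3 + (x + 1)*(x - 5/x)) = 8/(-3 + (1 + x)*(x - 5/x)))
l(V) = 1/(2*V)
f(r) = 4 - 43*r/32 (f(r) = 4 - r/(8*4/(-5 + 4² + 4³ - 8*4)) = 4 - r/(8*4/(-5 + 16 + 64 - 32)) = 4 - r/(8*4/43) = 4 - r/(8*4*(1/43)) = 4 - r/32/43 = 4 - r*43/32 = 4 - 43*r/32)
f(l(-2))*(-196 - (-4)*(-940)) = (4 - 43/(64*(-2)))*(-196 - (-4)*(-940)) = (4 - 43*(-1)/(64*2))*(-196 - 1*3760) = (4 - 43/32*(-¼))*(-196 - 3760) = (4 + 43/128)*(-3956) = (555/128)*(-3956) = -548895/32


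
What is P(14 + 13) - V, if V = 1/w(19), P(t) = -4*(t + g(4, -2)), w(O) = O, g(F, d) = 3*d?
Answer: -1597/19 ≈ -84.053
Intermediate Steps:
P(t) = 24 - 4*t (P(t) = -4*(t + 3*(-2)) = -4*(t - 6) = -4*(-6 + t) = 24 - 4*t)
V = 1/19 ≈ 0.052632
P(14 + 13) - V = (24 - 4*(14 + 13)) - 1*1/19 = (24 - 4*27) - 1/19 = (24 - 108) - 1/19 = -84 - 1/19 = -1597/19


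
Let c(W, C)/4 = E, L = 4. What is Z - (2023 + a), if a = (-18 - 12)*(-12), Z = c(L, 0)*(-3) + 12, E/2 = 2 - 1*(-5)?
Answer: -2539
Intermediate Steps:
E = 14 (E = 2*(2 - 1*(-5)) = 2*(2 + 5) = 2*7 = 14)
c(W, C) = 56 (c(W, C) = 4*14 = 56)
Z = -156 (Z = 56*(-3) + 12 = -168 + 12 = -156)
a = 360 (a = -30*(-12) = 360)
Z - (2023 + a) = -156 - (2023 + 360) = -156 - 1*2383 = -156 - 2383 = -2539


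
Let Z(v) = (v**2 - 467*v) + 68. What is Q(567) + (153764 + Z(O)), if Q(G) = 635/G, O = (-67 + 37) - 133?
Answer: 145448609/567 ≈ 2.5652e+5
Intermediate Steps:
O = -163 (O = -30 - 133 = -163)
Z(v) = 68 + v**2 - 467*v
Q(567) + (153764 + Z(O)) = 635/567 + (153764 + (68 + (-163)**2 - 467*(-163))) = 635*(1/567) + (153764 + (68 + 26569 + 76121)) = 635/567 + (153764 + 102758) = 635/567 + 256522 = 145448609/567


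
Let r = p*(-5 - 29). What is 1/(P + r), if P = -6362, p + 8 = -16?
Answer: -1/5546 ≈ -0.00018031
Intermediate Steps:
p = -24 (p = -8 - 16 = -24)
r = 816 (r = -24*(-5 - 29) = -24*(-34) = 816)
1/(P + r) = 1/(-6362 + 816) = 1/(-5546) = -1/5546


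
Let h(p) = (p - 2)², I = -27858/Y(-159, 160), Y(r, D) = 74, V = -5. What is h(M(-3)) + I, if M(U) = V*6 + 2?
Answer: 19371/37 ≈ 523.54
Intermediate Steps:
M(U) = -28 (M(U) = -5*6 + 2 = -30 + 2 = -28)
I = -13929/37 (I = -27858/74 = -27858*1/74 = -13929/37 ≈ -376.46)
h(p) = (-2 + p)²
h(M(-3)) + I = (-2 - 28)² - 13929/37 = (-30)² - 13929/37 = 900 - 13929/37 = 19371/37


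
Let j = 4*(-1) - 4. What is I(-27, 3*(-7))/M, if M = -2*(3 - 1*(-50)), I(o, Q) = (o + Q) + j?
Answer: 28/53 ≈ 0.52830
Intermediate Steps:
j = -8 (j = -4 - 4 = -8)
I(o, Q) = -8 + Q + o (I(o, Q) = (o + Q) - 8 = (Q + o) - 8 = -8 + Q + o)
M = -106 (M = -2*(3 + 50) = -2*53 = -106)
I(-27, 3*(-7))/M = (-8 + 3*(-7) - 27)/(-106) = (-8 - 21 - 27)*(-1/106) = -56*(-1/106) = 28/53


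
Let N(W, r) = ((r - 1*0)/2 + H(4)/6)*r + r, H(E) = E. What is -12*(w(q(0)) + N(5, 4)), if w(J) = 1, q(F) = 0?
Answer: -188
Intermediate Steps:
N(W, r) = r + r*(⅔ + r/2) (N(W, r) = ((r - 1*0)/2 + 4/6)*r + r = ((r + 0)*(½) + 4*(⅙))*r + r = (r*(½) + ⅔)*r + r = (r/2 + ⅔)*r + r = (⅔ + r/2)*r + r = r*(⅔ + r/2) + r = r + r*(⅔ + r/2))
-12*(w(q(0)) + N(5, 4)) = -12*(1 + (⅙)*4*(10 + 3*4)) = -12*(1 + (⅙)*4*(10 + 12)) = -12*(1 + (⅙)*4*22) = -12*(1 + 44/3) = -12*47/3 = -188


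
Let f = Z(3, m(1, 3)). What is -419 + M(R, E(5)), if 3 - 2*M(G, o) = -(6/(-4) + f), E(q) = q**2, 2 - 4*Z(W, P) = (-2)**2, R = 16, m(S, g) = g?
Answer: -837/2 ≈ -418.50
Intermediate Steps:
Z(W, P) = -1/2 (Z(W, P) = 1/2 - 1/4*(-2)**2 = 1/2 - 1/4*4 = 1/2 - 1 = -1/2)
f = -1/2 ≈ -0.50000
M(G, o) = 1/2 (M(G, o) = 3/2 - (-1)*(6/(-4) - 1/2)/2 = 3/2 - (-1)*(6*(-1/4) - 1/2)/2 = 3/2 - (-1)*(-3/2 - 1/2)/2 = 3/2 - (-1)*(-2)/2 = 3/2 - 1/2*2 = 3/2 - 1 = 1/2)
-419 + M(R, E(5)) = -419 + 1/2 = -837/2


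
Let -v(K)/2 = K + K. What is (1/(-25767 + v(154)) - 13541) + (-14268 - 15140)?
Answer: -1133123468/26383 ≈ -42949.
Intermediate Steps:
v(K) = -4*K (v(K) = -2*(K + K) = -4*K)
(1/(-25767 + v(154)) - 13541) + (-14268 - 15140) = (1/(-25767 - 4*154) - 13541) + (-14268 - 15140) = (1/(-25767 - 616) - 13541) - 29408 = (1/(-26383) - 13541) - 29408 = (-1/26383 - 13541) - 29408 = -357252204/26383 - 29408 = -1133123468/26383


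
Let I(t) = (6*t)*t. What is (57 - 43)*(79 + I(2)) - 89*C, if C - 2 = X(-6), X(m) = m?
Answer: 1798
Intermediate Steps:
I(t) = 6*t²
C = -4 (C = 2 - 6 = -4)
(57 - 43)*(79 + I(2)) - 89*C = (57 - 43)*(79 + 6*2²) - 89*(-4) = 14*(79 + 6*4) + 356 = 14*(79 + 24) + 356 = 14*103 + 356 = 1442 + 356 = 1798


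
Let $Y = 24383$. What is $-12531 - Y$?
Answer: $-36914$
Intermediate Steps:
$-12531 - Y = -12531 - 24383 = -36914$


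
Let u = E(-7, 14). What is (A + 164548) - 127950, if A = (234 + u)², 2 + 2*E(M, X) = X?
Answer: 94198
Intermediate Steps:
E(M, X) = -1 + X/2
u = 6 (u = -1 + (½)*14 = -1 + 7 = 6)
A = 57600 (A = (234 + 6)² = 240² = 57600)
(A + 164548) - 127950 = (57600 + 164548) - 127950 = 222148 - 127950 = 94198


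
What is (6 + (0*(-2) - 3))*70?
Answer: 210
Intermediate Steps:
(6 + (0*(-2) - 3))*70 = (6 + (0 - 3))*70 = (6 - 3)*70 = 3*70 = 210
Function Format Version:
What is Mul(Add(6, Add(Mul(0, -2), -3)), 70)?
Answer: 210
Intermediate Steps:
Mul(Add(6, Add(Mul(0, -2), -3)), 70) = Mul(Add(6, Add(0, -3)), 70) = Mul(Add(6, -3), 70) = Mul(3, 70) = 210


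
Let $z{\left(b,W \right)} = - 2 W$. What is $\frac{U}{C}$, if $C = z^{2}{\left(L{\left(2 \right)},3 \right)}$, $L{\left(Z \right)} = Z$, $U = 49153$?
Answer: $\frac{49153}{36} \approx 1365.4$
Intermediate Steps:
$C = 36$ ($C = \left(\left(-2\right) 3\right)^{2} = \left(-6\right)^{2} = 36$)
$\frac{U}{C} = \frac{49153}{36}$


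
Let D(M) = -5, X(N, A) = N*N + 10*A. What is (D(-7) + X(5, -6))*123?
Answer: -4920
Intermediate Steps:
X(N, A) = N² + 10*A
(D(-7) + X(5, -6))*123 = (-5 + (5² + 10*(-6)))*123 = (-5 + (25 - 60))*123 = (-5 - 35)*123 = -40*123 = -4920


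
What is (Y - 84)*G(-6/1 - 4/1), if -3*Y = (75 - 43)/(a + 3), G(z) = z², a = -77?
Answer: -930800/111 ≈ -8385.6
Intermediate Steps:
Y = 16/111 (Y = -(75 - 43)/(3*(-77 + 3)) = -32/(3*(-74)) = -32*(-1)/(3*74) = -⅓*(-16/37) = 16/111 ≈ 0.14414)
(Y - 84)*G(-6/1 - 4/1) = (16/111 - 84)*(-6/1 - 4/1)² = -9308*(-6*1 - 4*1)²/111 = -9308*(-6 - 4)²/111 = -9308/111*(-10)² = -9308/111*100 = -930800/111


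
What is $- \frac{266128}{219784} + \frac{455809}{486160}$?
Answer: $- \frac{3650157903}{13356273680} \approx -0.27329$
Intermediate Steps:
$- \frac{266128}{219784} + \frac{455809}{486160} = \left(-266128\right) \frac{1}{219784} + 455809 \cdot \frac{1}{486160} = - \frac{33266}{27473} + \frac{455809}{486160} = - \frac{3650157903}{13356273680}$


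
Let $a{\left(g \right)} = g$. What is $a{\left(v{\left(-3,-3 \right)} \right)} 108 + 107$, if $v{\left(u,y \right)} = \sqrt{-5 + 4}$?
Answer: $107 + 108 i \approx 107.0 + 108.0 i$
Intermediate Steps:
$v{\left(u,y \right)} = i$ ($v{\left(u,y \right)} = \sqrt{-1} = i$)
$a{\left(v{\left(-3,-3 \right)} \right)} 108 + 107 = i 108 + 107 = 108 i + 107 = 107 + 108 i$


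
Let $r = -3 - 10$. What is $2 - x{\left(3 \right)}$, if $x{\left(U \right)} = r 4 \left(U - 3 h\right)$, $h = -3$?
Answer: $626$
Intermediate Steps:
$r = -13$ ($r = -3 - 10 = -13$)
$x{\left(U \right)} = -468 - 52 U$ ($x{\left(U \right)} = \left(-13\right) 4 \left(U - -9\right) = - 52 \left(U + 9\right) = - 52 \left(9 + U\right) = -468 - 52 U$)
$2 - x{\left(3 \right)} = 2 - \left(-468 - 156\right) = 2 - -624 = 2 + 624 = 626$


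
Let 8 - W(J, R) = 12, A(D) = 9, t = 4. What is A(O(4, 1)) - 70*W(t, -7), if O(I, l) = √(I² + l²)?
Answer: 289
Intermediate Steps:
W(J, R) = -4 (W(J, R) = 8 - 1*12 = 8 - 12 = -4)
A(O(4, 1)) - 70*W(t, -7) = 9 - 70*(-4) = 9 + 280 = 289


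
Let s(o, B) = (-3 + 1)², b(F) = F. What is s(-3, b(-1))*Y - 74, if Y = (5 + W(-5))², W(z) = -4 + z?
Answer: -10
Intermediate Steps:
Y = 16 (Y = (5 + (-4 - 5))² = (5 - 9)² = (-4)² = 16)
s(o, B) = 4 (s(o, B) = (-2)² = 4)
s(-3, b(-1))*Y - 74 = 4*16 - 74 = 64 - 74 = -10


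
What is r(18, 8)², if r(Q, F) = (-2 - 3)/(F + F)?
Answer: 25/256 ≈ 0.097656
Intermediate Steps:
r(Q, F) = -5/(2*F) (r(Q, F) = -5*1/(2*F) = -5/(2*F))
r(18, 8)² = (-5/2/8)² = (-5/2*⅛)² = (-5/16)² = 25/256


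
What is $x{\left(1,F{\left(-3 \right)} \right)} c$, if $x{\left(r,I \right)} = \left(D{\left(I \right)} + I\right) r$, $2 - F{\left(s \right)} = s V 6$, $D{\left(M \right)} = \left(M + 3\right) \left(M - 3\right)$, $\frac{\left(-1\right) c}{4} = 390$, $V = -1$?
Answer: $-360360$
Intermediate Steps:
$c = -1560$ ($c = \left(-4\right) 390 = -1560$)
$D{\left(M \right)} = \left(-3 + M\right) \left(3 + M\right)$ ($D{\left(M \right)} = \left(3 + M\right) \left(-3 + M\right) = \left(-3 + M\right) \left(3 + M\right)$)
$F{\left(s \right)} = 2 + 6 s$ ($F{\left(s \right)} = 2 - s \left(-1\right) 6 = 2 - - s 6 = 2 - - 6 s = 2 + 6 s$)
$x{\left(r,I \right)} = r \left(-9 + I + I^{2}\right)$ ($x{\left(r,I \right)} = \left(\left(-9 + I^{2}\right) + I\right) r = \left(-9 + I + I^{2}\right) r = r \left(-9 + I + I^{2}\right)$)
$x{\left(1,F{\left(-3 \right)} \right)} c = 1 \left(-9 + \left(2 + 6 \left(-3\right)\right) + \left(2 + 6 \left(-3\right)\right)^{2}\right) \left(-1560\right) = 1 \left(-9 + \left(2 - 18\right) + \left(2 - 18\right)^{2}\right) \left(-1560\right) = 1 \left(-9 - 16 + \left(-16\right)^{2}\right) \left(-1560\right) = 1 \left(-9 - 16 + 256\right) \left(-1560\right) = 1 \cdot 231 \left(-1560\right) = 231 \left(-1560\right) = -360360$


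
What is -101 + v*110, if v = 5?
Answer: 449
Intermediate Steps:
-101 + v*110 = -101 + 5*110 = -101 + 550 = 449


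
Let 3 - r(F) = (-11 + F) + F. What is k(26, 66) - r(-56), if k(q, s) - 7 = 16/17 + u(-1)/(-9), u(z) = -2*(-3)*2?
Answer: -6089/51 ≈ -119.39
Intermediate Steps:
u(z) = 12 (u(z) = 6*2 = 12)
r(F) = 14 - 2*F (r(F) = 3 - ((-11 + F) + F) = 3 - (-11 + 2*F) = 3 + (11 - 2*F) = 14 - 2*F)
k(q, s) = 337/51 (k(q, s) = 7 + (16/17 + 12/(-9)) = 7 + (16*(1/17) + 12*(-1/9)) = 7 + (16/17 - 4/3) = 7 - 20/51 = 337/51)
k(26, 66) - r(-56) = 337/51 - (14 - 2*(-56)) = 337/51 - (14 + 112) = 337/51 - 1*126 = 337/51 - 126 = -6089/51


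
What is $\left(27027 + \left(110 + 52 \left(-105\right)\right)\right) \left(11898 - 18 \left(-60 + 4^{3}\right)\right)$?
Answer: $256352202$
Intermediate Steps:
$\left(27027 + \left(110 + 52 \left(-105\right)\right)\right) \left(11898 - 18 \left(-60 + 4^{3}\right)\right) = \left(27027 + \left(110 - 5460\right)\right) \left(11898 - 18 \left(-60 + 64\right)\right) = \left(27027 - 5350\right) \left(11898 - 72\right) = 21677 \left(11898 - 72\right) = 21677 \cdot 11826 = 256352202$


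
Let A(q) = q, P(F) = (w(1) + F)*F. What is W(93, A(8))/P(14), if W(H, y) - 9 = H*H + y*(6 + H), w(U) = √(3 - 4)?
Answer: 9450/197 - 675*I/197 ≈ 47.97 - 3.4264*I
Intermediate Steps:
w(U) = I (w(U) = √(-1) = I)
P(F) = F*(I + F) (P(F) = (I + F)*F = F*(I + F))
W(H, y) = 9 + H² + y*(6 + H) (W(H, y) = 9 + (H*H + y*(6 + H)) = 9 + (H² + y*(6 + H)) = 9 + H² + y*(6 + H))
W(93, A(8))/P(14) = (9 + 93² + 6*8 + 93*8)/((14*(I + 14))) = (9 + 8649 + 48 + 744)/((14*(14 + I))) = 9450/(196 + 14*I) = 9450*((196 - 14*I)/38612) = 675*(196 - 14*I)/2758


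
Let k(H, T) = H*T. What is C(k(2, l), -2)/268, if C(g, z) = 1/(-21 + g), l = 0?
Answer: -1/5628 ≈ -0.00017768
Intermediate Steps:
C(k(2, l), -2)/268 = 1/((-21 + 2*0)*268) = (1/268)/(-21 + 0) = (1/268)/(-21) = -1/21*1/268 = -1/5628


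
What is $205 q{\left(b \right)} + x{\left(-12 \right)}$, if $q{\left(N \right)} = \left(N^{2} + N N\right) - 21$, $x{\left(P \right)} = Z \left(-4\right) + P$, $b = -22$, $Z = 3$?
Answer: $194111$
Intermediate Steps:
$x{\left(P \right)} = -12 + P$ ($x{\left(P \right)} = 3 \left(-4\right) + P = -12 + P$)
$q{\left(N \right)} = -21 + 2 N^{2}$ ($q{\left(N \right)} = \left(N^{2} + N^{2}\right) - 21 = 2 N^{2} - 21 = -21 + 2 N^{2}$)
$205 q{\left(b \right)} + x{\left(-12 \right)} = 205 \left(-21 + 2 \left(-22\right)^{2}\right) - 24 = 205 \left(-21 + 2 \cdot 484\right) - 24 = 205 \left(-21 + 968\right) - 24 = 205 \cdot 947 - 24 = 194135 - 24 = 194111$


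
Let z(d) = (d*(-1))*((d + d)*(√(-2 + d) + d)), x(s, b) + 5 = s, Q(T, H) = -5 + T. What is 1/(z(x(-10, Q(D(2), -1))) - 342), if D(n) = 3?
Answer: I/(18*(25*√17 + 356*I)) ≈ 0.00014398 + 4.169e-5*I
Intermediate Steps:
x(s, b) = -5 + s
z(d) = -2*d²*(d + √(-2 + d)) (z(d) = (-d)*((2*d)*(d + √(-2 + d))) = (-d)*(2*d*(d + √(-2 + d))) = -2*d²*(d + √(-2 + d)))
1/(z(x(-10, Q(D(2), -1))) - 342) = 1/(2*(-5 - 10)²*(-(-5 - 10) - √(-2 + (-5 - 10))) - 342) = 1/(2*(-15)²*(-1*(-15) - √(-2 - 15)) - 342) = 1/(2*225*(15 - √(-17)) - 342) = 1/(2*225*(15 - I*√17) - 342) = 1/((6750 - 450*I*√17) - 342) = 1/(6408 - 450*I*√17)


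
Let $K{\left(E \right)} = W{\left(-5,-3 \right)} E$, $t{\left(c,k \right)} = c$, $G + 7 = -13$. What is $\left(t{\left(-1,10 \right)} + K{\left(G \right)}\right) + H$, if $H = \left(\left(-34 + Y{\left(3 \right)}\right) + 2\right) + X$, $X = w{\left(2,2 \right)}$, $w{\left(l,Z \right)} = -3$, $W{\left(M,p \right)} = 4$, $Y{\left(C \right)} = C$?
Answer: $-113$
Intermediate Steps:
$G = -20$ ($G = -7 - 13 = -20$)
$X = -3$
$K{\left(E \right)} = 4 E$
$H = -32$ ($H = \left(\left(-34 + 3\right) + 2\right) - 3 = \left(-31 + 2\right) - 3 = -29 - 3 = -32$)
$\left(t{\left(-1,10 \right)} + K{\left(G \right)}\right) + H = \left(-1 + 4 \left(-20\right)\right) - 32 = \left(-1 - 80\right) - 32 = -81 - 32 = -113$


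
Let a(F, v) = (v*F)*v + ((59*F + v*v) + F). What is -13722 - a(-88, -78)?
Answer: 520866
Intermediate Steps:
a(F, v) = v² + 60*F + F*v² (a(F, v) = (F*v)*v + ((59*F + v²) + F) = F*v² + ((v² + 59*F) + F) = F*v² + (v² + 60*F) = v² + 60*F + F*v²)
-13722 - a(-88, -78) = -13722 - ((-78)² + 60*(-88) - 88*(-78)²) = -13722 - (6084 - 5280 - 88*6084) = -13722 - (6084 - 5280 - 535392) = -13722 - 1*(-534588) = -13722 + 534588 = 520866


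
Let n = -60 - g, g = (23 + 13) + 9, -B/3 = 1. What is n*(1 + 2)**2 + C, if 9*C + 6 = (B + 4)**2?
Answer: -8510/9 ≈ -945.56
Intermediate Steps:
B = -3 (B = -3*1 = -3)
g = 45 (g = 36 + 9 = 45)
C = -5/9 (C = -2/3 + (-3 + 4)**2/9 = -2/3 + (1/9)*1**2 = -2/3 + (1/9)*1 = -2/3 + 1/9 = -5/9 ≈ -0.55556)
n = -105 (n = -60 - 1*45 = -60 - 45 = -105)
n*(1 + 2)**2 + C = -105*(1 + 2)**2 - 5/9 = -105*3**2 - 5/9 = -105*9 - 5/9 = -945 - 5/9 = -8510/9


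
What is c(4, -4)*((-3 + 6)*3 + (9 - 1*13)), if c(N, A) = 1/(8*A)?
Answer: -5/32 ≈ -0.15625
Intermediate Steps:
c(N, A) = 1/(8*A)
c(4, -4)*((-3 + 6)*3 + (9 - 1*13)) = ((1/8)/(-4))*((-3 + 6)*3 + (9 - 1*13)) = ((1/8)*(-1/4))*(3*3 + (9 - 13)) = -(9 - 4)/32 = -1/32*5 = -5/32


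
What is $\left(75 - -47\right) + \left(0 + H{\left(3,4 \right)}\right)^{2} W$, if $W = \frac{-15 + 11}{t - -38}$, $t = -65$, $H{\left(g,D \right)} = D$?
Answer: $\frac{3358}{27} \approx 124.37$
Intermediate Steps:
$W = \frac{4}{27}$ ($W = \frac{-15 + 11}{-65 - -38} = - \frac{4}{-65 + 38} = - \frac{4}{-27} = \left(-4\right) \left(- \frac{1}{27}\right) = \frac{4}{27} \approx 0.14815$)
$\left(75 - -47\right) + \left(0 + H{\left(3,4 \right)}\right)^{2} W = \left(75 - -47\right) + \left(0 + 4\right)^{2} \cdot \frac{4}{27} = \left(75 + 47\right) + 4^{2} \cdot \frac{4}{27} = 122 + 16 \cdot \frac{4}{27} = 122 + \frac{64}{27} = \frac{3358}{27}$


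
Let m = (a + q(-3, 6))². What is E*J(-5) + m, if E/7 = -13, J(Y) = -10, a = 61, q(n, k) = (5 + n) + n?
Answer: 4510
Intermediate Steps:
q(n, k) = 5 + 2*n
E = -91 (E = 7*(-13) = -91)
m = 3600 (m = (61 + (5 + 2*(-3)))² = (61 + (5 - 6))² = (61 - 1)² = 60² = 3600)
E*J(-5) + m = -91*(-10) + 3600 = 910 + 3600 = 4510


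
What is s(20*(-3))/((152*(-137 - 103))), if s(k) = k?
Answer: 1/608 ≈ 0.0016447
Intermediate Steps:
s(20*(-3))/((152*(-137 - 103))) = (20*(-3))/((152*(-137 - 103))) = -60/(152*(-240)) = -60/(-36480) = -60*(-1/36480) = 1/608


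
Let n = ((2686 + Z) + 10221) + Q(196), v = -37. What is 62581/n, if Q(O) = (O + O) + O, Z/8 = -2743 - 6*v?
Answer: -62581/6673 ≈ -9.3782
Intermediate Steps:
Z = -20168 (Z = 8*(-2743 - 6*(-37)) = 8*(-2743 + 222) = 8*(-2521) = -20168)
Q(O) = 3*O (Q(O) = 2*O + O = 3*O)
n = -6673 (n = ((2686 - 20168) + 10221) + 3*196 = (-17482 + 10221) + 588 = -7261 + 588 = -6673)
62581/n = 62581/(-6673) = 62581*(-1/6673) = -62581/6673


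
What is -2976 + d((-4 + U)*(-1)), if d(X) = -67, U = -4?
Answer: -3043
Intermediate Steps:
-2976 + d((-4 + U)*(-1)) = -2976 - 67 = -3043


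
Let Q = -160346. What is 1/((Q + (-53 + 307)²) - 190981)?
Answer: -1/286811 ≈ -3.4866e-6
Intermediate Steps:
1/((Q + (-53 + 307)²) - 190981) = 1/((-160346 + (-53 + 307)²) - 190981) = 1/((-160346 + 254²) - 190981) = 1/((-160346 + 64516) - 190981) = 1/(-95830 - 190981) = 1/(-286811) = -1/286811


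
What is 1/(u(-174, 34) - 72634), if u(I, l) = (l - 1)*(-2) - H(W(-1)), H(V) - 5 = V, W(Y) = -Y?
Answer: -1/72706 ≈ -1.3754e-5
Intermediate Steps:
H(V) = 5 + V
u(I, l) = -4 - 2*l (u(I, l) = (l - 1)*(-2) - (5 - 1*(-1)) = (-1 + l)*(-2) - (5 + 1) = (2 - 2*l) - 1*6 = (2 - 2*l) - 6 = -4 - 2*l)
1/(u(-174, 34) - 72634) = 1/((-4 - 2*34) - 72634) = 1/((-4 - 68) - 72634) = 1/(-72 - 72634) = 1/(-72706) = -1/72706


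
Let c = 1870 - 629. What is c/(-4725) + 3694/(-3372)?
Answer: -3606467/2655450 ≈ -1.3581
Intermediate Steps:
c = 1241
c/(-4725) + 3694/(-3372) = 1241/(-4725) + 3694/(-3372) = 1241*(-1/4725) + 3694*(-1/3372) = -1241/4725 - 1847/1686 = -3606467/2655450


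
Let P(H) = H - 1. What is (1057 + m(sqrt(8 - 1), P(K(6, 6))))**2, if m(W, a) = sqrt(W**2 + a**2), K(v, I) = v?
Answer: 1117281 + 8456*sqrt(2) ≈ 1.1292e+6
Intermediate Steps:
P(H) = -1 + H
(1057 + m(sqrt(8 - 1), P(K(6, 6))))**2 = (1057 + sqrt((sqrt(8 - 1))**2 + (-1 + 6)**2))**2 = (1057 + sqrt((sqrt(7))**2 + 5**2))**2 = (1057 + sqrt(7 + 25))**2 = (1057 + sqrt(32))**2 = (1057 + 4*sqrt(2))**2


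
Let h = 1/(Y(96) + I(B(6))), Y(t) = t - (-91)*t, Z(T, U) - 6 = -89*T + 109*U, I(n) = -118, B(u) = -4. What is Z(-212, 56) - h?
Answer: 217658291/8714 ≈ 24978.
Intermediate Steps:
Z(T, U) = 6 - 89*T + 109*U (Z(T, U) = 6 + (-89*T + 109*U) = 6 - 89*T + 109*U)
Y(t) = 92*t (Y(t) = t + 91*t = 92*t)
h = 1/8714 (h = 1/(92*96 - 118) = 1/(8832 - 118) = 1/8714 ≈ 0.00011476)
Z(-212, 56) - h = (6 - 89*(-212) + 109*56) - 1*1/8714 = (6 + 18868 + 6104) - 1/8714 = 24978 - 1/8714 = 217658291/8714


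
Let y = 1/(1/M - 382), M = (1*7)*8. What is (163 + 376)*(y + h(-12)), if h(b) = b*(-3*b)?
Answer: -4980881752/21391 ≈ -2.3285e+5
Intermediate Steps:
h(b) = -3*b**2
M = 56 (M = 7*8 = 56)
y = -56/21391 (y = 1/(1/56 - 382) = 1/(-21391/56) = -56/21391 ≈ -0.0026179)
(163 + 376)*(y + h(-12)) = (163 + 376)*(-56/21391 - 3*(-12)**2) = 539*(-56/21391 - 3*144) = 539*(-56/21391 - 432) = 539*(-9240968/21391) = -4980881752/21391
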